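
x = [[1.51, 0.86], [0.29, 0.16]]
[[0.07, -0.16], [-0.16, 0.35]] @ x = [[0.06,0.03], [-0.14,-0.08]]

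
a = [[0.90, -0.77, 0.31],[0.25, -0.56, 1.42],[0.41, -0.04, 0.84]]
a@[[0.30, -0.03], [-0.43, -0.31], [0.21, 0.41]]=[[0.67, 0.34], [0.61, 0.75], [0.32, 0.34]]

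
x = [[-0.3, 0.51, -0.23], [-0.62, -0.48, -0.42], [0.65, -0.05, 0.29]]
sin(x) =[[-0.34, 0.51, -0.26], [-0.64, -0.50, -0.43], [0.69, -0.02, 0.32]]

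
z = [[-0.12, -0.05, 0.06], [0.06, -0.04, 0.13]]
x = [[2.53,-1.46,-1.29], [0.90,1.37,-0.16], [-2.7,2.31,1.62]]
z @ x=[[-0.51,0.25,0.26], [-0.24,0.16,0.14]]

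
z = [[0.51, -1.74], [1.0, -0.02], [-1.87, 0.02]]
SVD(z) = [[-0.51, 0.86],[-0.41, -0.24],[0.76, 0.46]] @ diag([2.274465363626025, 1.6162324429566228]) @ [[-0.92, 0.4],[-0.40, -0.92]]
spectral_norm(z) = 2.27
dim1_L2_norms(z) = [1.81, 1.0, 1.87]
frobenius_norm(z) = 2.79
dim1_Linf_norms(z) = [1.74, 1.0, 1.87]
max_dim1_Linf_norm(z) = 1.87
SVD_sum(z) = [[1.07, -0.47], [0.84, -0.37], [-1.57, 0.69]] + [[-0.56, -1.27], [0.16, 0.35], [-0.30, -0.67]]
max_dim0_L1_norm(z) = 3.38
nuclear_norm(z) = 3.89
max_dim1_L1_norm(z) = 2.25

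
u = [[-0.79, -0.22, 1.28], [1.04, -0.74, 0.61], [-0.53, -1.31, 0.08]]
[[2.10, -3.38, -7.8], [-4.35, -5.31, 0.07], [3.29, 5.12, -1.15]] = u @ [[-4.18,-3.82,2.49],  [-0.89,-2.70,-0.41],  [-1.09,-5.46,-4.63]]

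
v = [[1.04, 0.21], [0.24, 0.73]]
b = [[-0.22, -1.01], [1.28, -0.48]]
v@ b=[[0.04, -1.15], [0.88, -0.59]]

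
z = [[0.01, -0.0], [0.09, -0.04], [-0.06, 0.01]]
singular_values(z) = [0.12, 0.01]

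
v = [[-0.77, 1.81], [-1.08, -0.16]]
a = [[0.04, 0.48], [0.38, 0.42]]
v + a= [[-0.73,2.29], [-0.7,0.26]]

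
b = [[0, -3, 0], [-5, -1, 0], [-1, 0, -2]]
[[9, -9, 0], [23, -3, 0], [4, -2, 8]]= b @ [[-4, 0, 0], [-3, 3, 0], [0, 1, -4]]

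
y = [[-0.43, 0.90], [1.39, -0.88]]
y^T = [[-0.43, 1.39],[0.90, -0.88]]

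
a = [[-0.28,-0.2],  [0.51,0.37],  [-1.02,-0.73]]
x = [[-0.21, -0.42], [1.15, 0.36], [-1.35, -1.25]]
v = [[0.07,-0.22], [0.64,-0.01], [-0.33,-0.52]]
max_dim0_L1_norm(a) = 1.81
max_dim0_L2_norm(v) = 0.72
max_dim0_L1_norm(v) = 1.04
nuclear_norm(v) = 1.27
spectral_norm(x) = 2.19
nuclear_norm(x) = 2.69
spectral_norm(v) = 0.78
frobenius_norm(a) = 1.45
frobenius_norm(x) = 2.25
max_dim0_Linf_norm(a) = 1.02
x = v + a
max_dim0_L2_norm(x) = 1.79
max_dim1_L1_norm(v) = 0.85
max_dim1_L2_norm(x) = 1.84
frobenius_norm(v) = 0.92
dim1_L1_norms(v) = [0.29, 0.65, 0.85]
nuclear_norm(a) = 1.45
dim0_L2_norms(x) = [1.79, 1.37]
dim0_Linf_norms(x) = [1.35, 1.25]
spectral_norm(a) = 1.45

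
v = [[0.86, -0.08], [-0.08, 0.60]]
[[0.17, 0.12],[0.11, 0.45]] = v @ [[0.22, 0.21], [0.21, 0.78]]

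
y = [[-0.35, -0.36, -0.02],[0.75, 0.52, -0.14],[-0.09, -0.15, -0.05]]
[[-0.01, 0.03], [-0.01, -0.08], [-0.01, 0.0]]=y @ [[-0.05, -0.05],[0.07, -0.03],[0.09, 0.16]]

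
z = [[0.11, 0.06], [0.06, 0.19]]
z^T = [[0.11,0.06],[0.06,0.19]]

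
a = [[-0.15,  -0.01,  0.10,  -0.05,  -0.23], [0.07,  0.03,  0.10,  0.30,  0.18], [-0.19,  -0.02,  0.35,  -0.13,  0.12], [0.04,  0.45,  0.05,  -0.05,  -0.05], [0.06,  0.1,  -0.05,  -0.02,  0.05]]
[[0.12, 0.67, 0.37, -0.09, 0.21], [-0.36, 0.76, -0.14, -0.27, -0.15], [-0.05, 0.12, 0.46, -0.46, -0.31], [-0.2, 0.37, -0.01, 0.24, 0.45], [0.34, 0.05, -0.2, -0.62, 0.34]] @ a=[[-0.03, -0.01, 0.19, 0.15, 0.15], [0.11, -0.11, -0.01, 0.28, 0.21], [-0.11, -0.24, 0.16, 0.01, 0.1], [0.09, 0.17, 0.00, 0.1, 0.12], [-0.01, -0.24, -0.08, 0.05, -0.05]]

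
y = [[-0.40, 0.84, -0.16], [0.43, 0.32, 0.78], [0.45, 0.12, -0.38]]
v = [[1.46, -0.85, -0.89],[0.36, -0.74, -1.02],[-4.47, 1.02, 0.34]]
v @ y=[[-1.35, 0.85, -0.56],  [-0.92, -0.06, -0.25],  [2.38, -3.39, 1.38]]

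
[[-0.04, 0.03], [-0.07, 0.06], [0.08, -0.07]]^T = [[-0.04, -0.07, 0.08], [0.03, 0.06, -0.07]]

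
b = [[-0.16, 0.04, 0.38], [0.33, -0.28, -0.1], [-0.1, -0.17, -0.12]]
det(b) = -0.033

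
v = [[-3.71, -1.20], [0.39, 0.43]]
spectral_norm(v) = 3.93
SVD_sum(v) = [[-3.70,-1.24], [0.48,0.16]] + [[-0.01,  0.04], [-0.09,  0.27]]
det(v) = -1.13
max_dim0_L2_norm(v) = 3.73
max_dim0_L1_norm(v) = 4.1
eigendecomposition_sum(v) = [[-3.70, -1.1], [0.36, 0.11]] + [[-0.01, -0.1], [0.03, 0.32]]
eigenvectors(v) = [[-1.00, 0.29], [0.1, -0.96]]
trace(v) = -3.28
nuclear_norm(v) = 4.22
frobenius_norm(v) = 3.94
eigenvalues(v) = [-3.59, 0.31]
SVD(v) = [[-0.99,0.13], [0.13,0.99]] @ diag([3.931780074730422, 0.28671491756244577]) @ [[0.95, 0.32], [-0.32, 0.95]]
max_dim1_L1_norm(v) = 4.91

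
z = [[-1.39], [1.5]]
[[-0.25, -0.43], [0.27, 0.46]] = z @ [[0.18, 0.31]]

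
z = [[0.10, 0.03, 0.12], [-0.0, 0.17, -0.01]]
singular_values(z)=[0.18, 0.15]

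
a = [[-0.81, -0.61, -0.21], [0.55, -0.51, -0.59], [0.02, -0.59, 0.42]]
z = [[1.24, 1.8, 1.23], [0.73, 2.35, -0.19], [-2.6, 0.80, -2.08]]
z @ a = [[0.01, -2.4, -0.81], [0.7, -1.53, -1.62], [2.50, 2.41, -0.8]]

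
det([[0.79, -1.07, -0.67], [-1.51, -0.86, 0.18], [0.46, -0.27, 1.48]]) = -3.985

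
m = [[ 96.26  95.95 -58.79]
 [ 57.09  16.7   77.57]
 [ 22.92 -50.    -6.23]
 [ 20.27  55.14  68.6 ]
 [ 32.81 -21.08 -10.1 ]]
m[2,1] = -50.0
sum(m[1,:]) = 151.36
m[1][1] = 16.7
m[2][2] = -6.23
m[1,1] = 16.7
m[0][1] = 95.95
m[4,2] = -10.1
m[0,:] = [96.26, 95.95, -58.79]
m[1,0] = 57.09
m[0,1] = 95.95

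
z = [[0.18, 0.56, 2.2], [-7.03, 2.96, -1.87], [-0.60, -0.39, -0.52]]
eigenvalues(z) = [(2.53+0j), (0.04+1.79j), (0.04-1.79j)]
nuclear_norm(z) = 10.63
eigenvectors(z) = [[(0.1+0j), -0.35+0.29j, -0.35-0.29j],  [(0.98+0j), (-0.84+0j), -0.84-0.00j],  [-0.15+0.00j, -0.00-0.30j, -0.00+0.30j]]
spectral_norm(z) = 7.89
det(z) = 8.11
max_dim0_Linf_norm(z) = 7.03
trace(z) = 2.62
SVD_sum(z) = [[0.47, -0.19, 0.14],  [-7.02, 2.87, -2.03],  [-0.47, 0.19, -0.14]] + [[-0.24, 0.85, 2.03], [-0.02, 0.07, 0.17], [0.06, -0.21, -0.51]] + [[-0.05, -0.09, 0.03], [0.01, 0.02, -0.01], [-0.19, -0.37, 0.13]]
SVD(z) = [[-0.07, -0.97, 0.25], [1.00, -0.08, -0.05], [0.07, 0.24, 0.97]] @ diag([7.886729936186614, 2.290354578947511, 0.4490732861705997]) @ [[-0.89, 0.37, -0.26], [0.11, -0.38, -0.92], [-0.43, -0.85, 0.30]]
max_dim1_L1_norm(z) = 11.86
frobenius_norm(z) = 8.22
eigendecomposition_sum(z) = [[(-0.55-0j), (0.23+0j), -0.54+0.00j], [-5.48-0.00j, 2.29+0.00j, -5.36+0.00j], [(0.81+0j), (-0.34-0j), (0.79+0j)]] + [[(0.36+1.08j),(0.17-0.09j),(1.37+0.16j)], [-0.77+1.96j,(0.33+0.08j),1.74+1.85j], [(-0.7-0.27j),-0.03+0.12j,-0.65+0.63j]] + [[(0.36-1.08j), (0.17+0.09j), 1.37-0.16j], [-0.77-1.96j, 0.33-0.08j, (1.74-1.85j)], [(-0.7+0.27j), (-0.03-0.12j), (-0.65-0.63j)]]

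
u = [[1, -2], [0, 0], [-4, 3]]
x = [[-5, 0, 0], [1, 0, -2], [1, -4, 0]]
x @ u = [[-5, 10], [9, -8], [1, -2]]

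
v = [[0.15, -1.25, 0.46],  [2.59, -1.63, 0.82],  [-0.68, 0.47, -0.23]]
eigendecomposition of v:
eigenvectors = [[(0.3+0.49j), (0.3-0.49j), (-0.09+0j)],[(0.79+0j), 0.79-0.00j, 0.33+0.00j],[(-0.22-0.02j), -0.22+0.02j, (0.94+0j)]]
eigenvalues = [(-0.86+1.59j), (-0.86-1.59j), 0j]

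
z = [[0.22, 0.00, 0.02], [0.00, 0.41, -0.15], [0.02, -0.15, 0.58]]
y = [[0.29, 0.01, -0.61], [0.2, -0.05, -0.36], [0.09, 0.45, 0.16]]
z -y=[[-0.07, -0.01, 0.63], [-0.20, 0.46, 0.21], [-0.07, -0.60, 0.42]]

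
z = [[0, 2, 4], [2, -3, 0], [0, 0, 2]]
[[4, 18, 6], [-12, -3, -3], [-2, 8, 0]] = z @[[0, 0, 3], [4, 1, 3], [-1, 4, 0]]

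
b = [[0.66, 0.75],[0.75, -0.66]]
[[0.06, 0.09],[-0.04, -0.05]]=b @ [[0.01, 0.02], [0.07, 0.10]]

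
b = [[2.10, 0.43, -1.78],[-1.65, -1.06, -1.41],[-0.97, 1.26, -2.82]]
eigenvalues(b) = [(2.43+0j), (-2.1+1.18j), (-2.1-1.18j)]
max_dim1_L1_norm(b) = 5.05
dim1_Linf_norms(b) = [2.1, 1.65, 2.82]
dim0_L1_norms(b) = [4.72, 2.75, 6.01]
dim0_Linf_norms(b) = [2.1, 1.26, 2.82]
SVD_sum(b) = [[-0.24,0.33,-1.41], [-0.22,0.31,-1.33], [-0.51,0.71,-3.03]] + [[2.17,0.67,-0.21], [-1.67,-0.52,0.16], [-0.28,-0.09,0.03]] + [[0.16, -0.57, -0.16], [0.24, -0.85, -0.24], [-0.18, 0.64, 0.18]]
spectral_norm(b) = 3.74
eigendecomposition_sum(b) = [[(2.22+0j), 0.00+0.00j, (-0.75-0j)], [-0.81-0.00j, -0.00-0.00j, (0.27+0j)], [-0.60-0.00j, (-0-0j), (0.21+0j)]] + [[-0.06+0.10j, 0.21+0.38j, -0.51-0.15j],  [(-0.42+0.07j), (-0.53+1.52j), -0.84-1.78j],  [(-0.18+0.29j), 0.63+1.12j, (-1.51-0.44j)]] + [[(-0.06-0.1j),(0.21-0.38j),(-0.51+0.15j)], [(-0.42-0.07j),(-0.53-1.52j),-0.84+1.78j], [-0.18-0.29j,(0.63-1.12j),-1.51+0.44j]]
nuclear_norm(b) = 7.94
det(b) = 14.13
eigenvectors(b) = [[0.91+0.00j, -0.14+0.16j, -0.14-0.16j], [(-0.33+0j), (-0.76+0j), -0.76-0.00j], [-0.25+0.00j, -0.41+0.46j, -0.41-0.46j]]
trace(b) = -1.78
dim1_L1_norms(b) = [4.31, 4.12, 5.05]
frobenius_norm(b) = 4.91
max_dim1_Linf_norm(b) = 2.82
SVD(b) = [[0.39, -0.79, -0.47], [0.37, 0.61, -0.7], [0.84, 0.10, 0.53]] @ diag([3.7401371951259907, 2.8964397128907824, 1.3039979874310546]) @ [[-0.16, 0.22, -0.96],[-0.95, -0.29, 0.09],[-0.26, 0.93, 0.26]]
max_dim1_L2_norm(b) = 3.24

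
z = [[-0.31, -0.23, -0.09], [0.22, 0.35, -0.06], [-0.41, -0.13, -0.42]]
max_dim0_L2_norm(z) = 0.56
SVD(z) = [[-0.52, -0.25, 0.82], [0.41, 0.77, 0.49], [-0.75, 0.59, -0.29]] @ diag([0.7453616418828415, 0.3686586770325299, 0.03907432223775334]) @ [[0.75, 0.48, 0.45], [0.01, 0.68, -0.74], [-0.66, 0.56, 0.50]]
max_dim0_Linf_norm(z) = 0.42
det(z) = 0.01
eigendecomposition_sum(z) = [[-0.17, -0.06, -0.14], [0.01, 0.00, 0.01], [-0.49, -0.18, -0.39]] + [[-0.07, -0.03, 0.02],  [0.05, 0.02, -0.02],  [0.07, 0.03, -0.02]] + [[-0.07, -0.14, 0.02], [0.16, 0.33, -0.05], [0.01, 0.02, -0.00]]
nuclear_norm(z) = 1.15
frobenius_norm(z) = 0.83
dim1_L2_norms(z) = [0.4, 0.42, 0.6]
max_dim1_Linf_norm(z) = 0.42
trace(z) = -0.38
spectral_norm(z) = 0.75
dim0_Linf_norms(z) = [0.41, 0.35, 0.42]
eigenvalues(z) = [-0.56, -0.08, 0.25]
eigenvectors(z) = [[0.33, -0.66, -0.38], [-0.02, 0.43, 0.92], [0.95, 0.62, 0.06]]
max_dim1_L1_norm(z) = 0.96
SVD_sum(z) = [[-0.29, -0.19, -0.17], [0.23, 0.15, 0.14], [-0.42, -0.27, -0.25]] + [[-0.0, -0.06, 0.07], [0.00, 0.19, -0.21], [0.0, 0.15, -0.16]] + [[-0.02, 0.02, 0.02], [-0.01, 0.01, 0.01], [0.01, -0.01, -0.01]]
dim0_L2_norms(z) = [0.56, 0.44, 0.43]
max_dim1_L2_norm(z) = 0.6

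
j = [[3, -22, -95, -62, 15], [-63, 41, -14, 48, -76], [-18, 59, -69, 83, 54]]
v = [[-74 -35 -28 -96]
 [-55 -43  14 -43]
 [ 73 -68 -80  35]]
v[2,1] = -68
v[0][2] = -28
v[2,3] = 35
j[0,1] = -22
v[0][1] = -35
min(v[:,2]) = -80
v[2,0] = 73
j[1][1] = 41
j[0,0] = 3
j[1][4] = -76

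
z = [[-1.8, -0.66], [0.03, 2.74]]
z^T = [[-1.80, 0.03], [-0.66, 2.74]]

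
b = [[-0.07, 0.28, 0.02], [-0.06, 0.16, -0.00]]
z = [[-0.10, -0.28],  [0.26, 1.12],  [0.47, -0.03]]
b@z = [[0.09, 0.33], [0.05, 0.20]]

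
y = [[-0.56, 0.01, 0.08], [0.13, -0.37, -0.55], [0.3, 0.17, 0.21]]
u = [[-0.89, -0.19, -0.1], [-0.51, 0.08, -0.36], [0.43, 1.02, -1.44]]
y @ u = [[0.53, 0.19, -0.06], [-0.16, -0.62, 0.91], [-0.26, 0.17, -0.39]]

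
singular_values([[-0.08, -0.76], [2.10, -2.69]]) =[3.46, 0.52]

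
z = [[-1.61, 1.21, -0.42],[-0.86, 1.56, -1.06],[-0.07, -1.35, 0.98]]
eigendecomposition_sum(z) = [[-0.12, 0.58, -0.42], [-0.28, 1.37, -1.01], [0.3, -1.43, 1.05]] + [[-1.52, 0.68, 0.04],  [-0.64, 0.28, 0.02],  [-0.44, 0.20, 0.01]] + [[0.03, -0.04, -0.03], [0.06, -0.09, -0.07], [0.07, -0.12, -0.08]]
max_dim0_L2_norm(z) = 2.39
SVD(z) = [[-0.60, 0.69, -0.40],[-0.66, -0.14, 0.74],[0.46, 0.71, 0.54]] @ diag([3.13029338191857, 1.2274331955258102, 0.10895454849660598]) @ [[0.48, -0.76, 0.45],[-0.85, -0.27, 0.45],[-0.22, -0.59, -0.77]]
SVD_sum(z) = [[-0.90, 1.42, -0.84], [-0.99, 1.56, -0.92], [0.68, -1.08, 0.64]] + [[-0.72, -0.23, 0.38], [0.15, 0.05, -0.08], [-0.74, -0.24, 0.39]] + [[0.01, 0.03, 0.03],[-0.02, -0.05, -0.06],[-0.01, -0.03, -0.05]]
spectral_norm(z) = 3.13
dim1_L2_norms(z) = [2.06, 2.07, 1.67]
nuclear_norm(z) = 4.47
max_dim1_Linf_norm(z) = 1.61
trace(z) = 0.93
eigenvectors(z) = [[0.28,0.89,0.29], [0.66,0.37,0.61], [-0.69,0.26,0.74]]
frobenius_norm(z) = 3.36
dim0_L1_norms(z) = [2.54, 4.12, 2.46]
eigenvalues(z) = [2.3, -1.22, -0.15]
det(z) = 0.42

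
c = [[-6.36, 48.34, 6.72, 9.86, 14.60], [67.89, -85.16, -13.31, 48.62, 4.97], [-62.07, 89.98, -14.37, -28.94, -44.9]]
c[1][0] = 67.89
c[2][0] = -62.07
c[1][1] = -85.16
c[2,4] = -44.9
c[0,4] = 14.6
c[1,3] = 48.62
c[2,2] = -14.37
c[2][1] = 89.98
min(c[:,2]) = -14.37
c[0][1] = 48.34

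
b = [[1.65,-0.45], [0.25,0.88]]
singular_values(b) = [1.71, 0.91]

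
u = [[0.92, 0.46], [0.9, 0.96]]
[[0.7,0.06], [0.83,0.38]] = u @ [[0.62, -0.26], [0.28, 0.64]]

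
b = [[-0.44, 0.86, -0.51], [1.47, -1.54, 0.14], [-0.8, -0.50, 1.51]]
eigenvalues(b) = [-2.23, 0.0, 1.76]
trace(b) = -0.47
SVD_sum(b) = [[-0.63, 0.79, -0.21], [1.29, -1.61, 0.42], [0.12, -0.15, 0.04]] + [[0.19, 0.07, -0.30], [0.18, 0.07, -0.29], [-0.92, -0.35, 1.47]] + [[0.00, 0.0, 0.00],[0.00, 0.00, 0.00],[0.00, 0.00, 0.0]]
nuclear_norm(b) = 4.19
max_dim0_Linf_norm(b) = 1.54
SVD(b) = [[-0.44,0.20,-0.88], [0.9,0.19,-0.4], [0.08,-0.96,-0.26]] @ diag([2.3521572160771247, 1.8392529426477437, 0.0022458445904977318]) @ [[0.61, -0.76, 0.20], [0.52, 0.2, -0.83], [-0.59, -0.61, -0.52]]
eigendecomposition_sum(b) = [[-0.66, 0.74, -0.12], [1.41, -1.57, 0.25], [0.05, -0.05, 0.01]] + [[0.00,0.00,0.0], [0.0,0.0,0.0], [0.0,0.00,0.0]] + [[0.22, 0.12, -0.39], [0.06, 0.03, -0.11], [-0.85, -0.45, 1.50]]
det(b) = -0.01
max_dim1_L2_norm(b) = 2.13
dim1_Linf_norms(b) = [0.86, 1.54, 1.51]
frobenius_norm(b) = 2.99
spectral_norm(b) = 2.35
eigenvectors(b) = [[0.43, -0.59, -0.25], [-0.90, -0.61, -0.07], [-0.03, -0.52, 0.97]]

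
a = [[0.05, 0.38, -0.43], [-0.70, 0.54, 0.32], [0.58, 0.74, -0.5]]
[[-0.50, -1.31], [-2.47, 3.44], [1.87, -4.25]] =a@[[4.57, -4.75], [0.23, -0.83], [1.90, 1.76]]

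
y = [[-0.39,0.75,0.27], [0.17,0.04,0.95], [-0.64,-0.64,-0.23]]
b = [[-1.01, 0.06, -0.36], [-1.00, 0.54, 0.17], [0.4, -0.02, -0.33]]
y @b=[[-0.25, 0.38, 0.18], [0.17, 0.01, -0.37], [1.19, -0.38, 0.20]]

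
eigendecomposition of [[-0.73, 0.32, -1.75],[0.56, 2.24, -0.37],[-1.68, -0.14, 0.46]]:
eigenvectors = [[0.82, -0.44, 0.23], [-0.06, 0.62, 0.94], [0.57, 0.66, -0.26]]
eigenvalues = [-1.96, 1.45, 2.48]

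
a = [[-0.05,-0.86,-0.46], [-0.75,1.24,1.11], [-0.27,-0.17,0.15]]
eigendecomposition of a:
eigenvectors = [[0.46, -0.88, 0.41], [-0.89, -0.08, -0.49], [0.02, -0.47, 0.77]]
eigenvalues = [1.6, -0.38, 0.12]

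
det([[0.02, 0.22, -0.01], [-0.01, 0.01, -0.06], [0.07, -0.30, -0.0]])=-0.001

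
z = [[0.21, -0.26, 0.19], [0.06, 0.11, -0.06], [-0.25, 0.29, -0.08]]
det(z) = 0.005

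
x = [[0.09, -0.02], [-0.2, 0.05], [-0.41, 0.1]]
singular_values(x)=[0.48, 0.0]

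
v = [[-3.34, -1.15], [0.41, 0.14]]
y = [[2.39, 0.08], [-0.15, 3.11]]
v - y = [[-5.73,-1.23], [0.56,-2.97]]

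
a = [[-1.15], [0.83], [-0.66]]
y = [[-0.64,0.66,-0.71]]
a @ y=[[0.74, -0.76, 0.82],[-0.53, 0.55, -0.59],[0.42, -0.44, 0.47]]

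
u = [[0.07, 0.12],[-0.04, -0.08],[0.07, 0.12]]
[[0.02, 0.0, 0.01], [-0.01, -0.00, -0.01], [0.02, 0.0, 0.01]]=u @ [[0.02, 0.05, 0.02], [0.15, -0.00, 0.06]]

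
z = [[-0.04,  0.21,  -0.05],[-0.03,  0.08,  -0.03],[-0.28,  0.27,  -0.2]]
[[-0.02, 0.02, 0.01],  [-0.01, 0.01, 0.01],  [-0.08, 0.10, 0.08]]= z@[[0.07,-0.08,-0.06], [0.02,-0.03,-0.02], [0.35,-0.41,-0.33]]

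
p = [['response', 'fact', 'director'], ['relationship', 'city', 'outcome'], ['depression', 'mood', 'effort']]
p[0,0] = 'response'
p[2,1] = 'mood'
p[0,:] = ['response', 'fact', 'director']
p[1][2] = 'outcome'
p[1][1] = 'city'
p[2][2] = 'effort'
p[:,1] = ['fact', 'city', 'mood']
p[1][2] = 'outcome'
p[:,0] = ['response', 'relationship', 'depression']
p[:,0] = ['response', 'relationship', 'depression']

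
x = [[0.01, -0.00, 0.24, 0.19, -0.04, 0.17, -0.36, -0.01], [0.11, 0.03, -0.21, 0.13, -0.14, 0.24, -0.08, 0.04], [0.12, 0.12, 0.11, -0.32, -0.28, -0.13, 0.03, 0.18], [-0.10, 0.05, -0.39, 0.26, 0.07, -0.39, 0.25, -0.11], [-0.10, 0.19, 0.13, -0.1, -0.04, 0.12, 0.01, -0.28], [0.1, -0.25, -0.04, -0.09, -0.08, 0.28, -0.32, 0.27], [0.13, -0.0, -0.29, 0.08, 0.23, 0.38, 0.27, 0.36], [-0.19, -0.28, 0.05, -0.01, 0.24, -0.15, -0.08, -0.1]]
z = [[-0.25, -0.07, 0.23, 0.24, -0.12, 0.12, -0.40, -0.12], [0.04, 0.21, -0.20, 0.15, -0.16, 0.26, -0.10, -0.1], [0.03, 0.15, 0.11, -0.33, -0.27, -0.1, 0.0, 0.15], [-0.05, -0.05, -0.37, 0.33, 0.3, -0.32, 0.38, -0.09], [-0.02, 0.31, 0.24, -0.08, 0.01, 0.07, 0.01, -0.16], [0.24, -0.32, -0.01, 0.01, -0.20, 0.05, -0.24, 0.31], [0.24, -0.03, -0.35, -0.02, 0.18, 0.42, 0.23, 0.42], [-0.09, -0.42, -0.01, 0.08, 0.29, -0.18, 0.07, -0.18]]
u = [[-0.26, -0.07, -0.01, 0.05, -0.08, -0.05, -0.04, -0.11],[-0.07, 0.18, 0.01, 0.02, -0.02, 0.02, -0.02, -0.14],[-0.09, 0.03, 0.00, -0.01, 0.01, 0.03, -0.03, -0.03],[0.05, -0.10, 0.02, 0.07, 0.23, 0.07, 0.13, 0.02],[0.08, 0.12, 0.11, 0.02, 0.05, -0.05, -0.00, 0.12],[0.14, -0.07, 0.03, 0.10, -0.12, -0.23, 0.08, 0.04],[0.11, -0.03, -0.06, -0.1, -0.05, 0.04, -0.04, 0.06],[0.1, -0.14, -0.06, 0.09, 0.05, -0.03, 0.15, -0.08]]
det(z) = 0.00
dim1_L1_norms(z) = [1.55, 1.22, 1.14, 1.89, 0.9, 1.38, 1.89, 1.32]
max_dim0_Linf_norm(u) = 0.26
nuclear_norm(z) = 4.01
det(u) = -0.00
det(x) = -0.00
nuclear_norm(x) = 3.59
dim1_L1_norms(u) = [0.67, 0.48, 0.23, 0.69, 0.55, 0.81, 0.49, 0.7]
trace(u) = -0.31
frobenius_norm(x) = 1.54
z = u + x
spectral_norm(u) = 0.45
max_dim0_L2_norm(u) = 0.36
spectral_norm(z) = 1.02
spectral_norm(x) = 0.91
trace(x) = 0.82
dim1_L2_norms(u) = [0.31, 0.24, 0.11, 0.3, 0.23, 0.33, 0.19, 0.27]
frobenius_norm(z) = 1.72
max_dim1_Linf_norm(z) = 0.42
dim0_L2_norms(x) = [0.33, 0.44, 0.61, 0.5, 0.47, 0.72, 0.62, 0.58]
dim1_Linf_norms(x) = [0.36, 0.24, 0.32, 0.39, 0.28, 0.32, 0.38, 0.28]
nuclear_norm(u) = 1.58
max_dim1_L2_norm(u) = 0.33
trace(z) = 0.51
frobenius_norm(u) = 0.73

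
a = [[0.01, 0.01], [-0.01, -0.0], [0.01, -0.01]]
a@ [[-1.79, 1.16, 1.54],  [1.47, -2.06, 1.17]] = [[-0.00, -0.01, 0.03], [0.02, -0.01, -0.02], [-0.03, 0.03, 0.0]]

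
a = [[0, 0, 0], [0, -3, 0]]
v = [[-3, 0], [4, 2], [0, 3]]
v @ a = [[0, 0, 0], [0, -6, 0], [0, -9, 0]]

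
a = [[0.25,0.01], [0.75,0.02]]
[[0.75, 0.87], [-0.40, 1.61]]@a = [[0.84, 0.02], [1.11, 0.03]]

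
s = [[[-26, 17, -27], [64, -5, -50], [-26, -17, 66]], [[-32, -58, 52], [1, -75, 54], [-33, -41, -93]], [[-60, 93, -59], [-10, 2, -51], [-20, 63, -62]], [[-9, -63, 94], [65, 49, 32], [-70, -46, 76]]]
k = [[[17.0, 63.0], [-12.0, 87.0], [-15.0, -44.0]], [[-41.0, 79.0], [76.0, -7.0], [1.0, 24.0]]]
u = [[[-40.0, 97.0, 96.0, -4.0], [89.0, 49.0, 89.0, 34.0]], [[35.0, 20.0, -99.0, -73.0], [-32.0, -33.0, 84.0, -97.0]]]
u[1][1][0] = -32.0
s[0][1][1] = -5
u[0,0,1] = 97.0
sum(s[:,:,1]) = -81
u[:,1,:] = [[89.0, 49.0, 89.0, 34.0], [-32.0, -33.0, 84.0, -97.0]]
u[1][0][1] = 20.0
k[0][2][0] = -15.0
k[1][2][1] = 24.0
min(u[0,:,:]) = -40.0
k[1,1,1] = -7.0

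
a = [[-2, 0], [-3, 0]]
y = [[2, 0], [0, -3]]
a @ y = [[-4, 0], [-6, 0]]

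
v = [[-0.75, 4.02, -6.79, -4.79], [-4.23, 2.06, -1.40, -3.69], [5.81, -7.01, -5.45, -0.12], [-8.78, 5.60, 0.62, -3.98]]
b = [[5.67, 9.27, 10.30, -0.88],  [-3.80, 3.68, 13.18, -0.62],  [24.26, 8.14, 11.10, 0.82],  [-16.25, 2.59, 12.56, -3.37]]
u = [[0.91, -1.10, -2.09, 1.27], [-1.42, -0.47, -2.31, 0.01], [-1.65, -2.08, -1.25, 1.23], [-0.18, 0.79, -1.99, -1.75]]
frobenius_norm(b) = 40.57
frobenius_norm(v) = 18.99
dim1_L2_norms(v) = [9.26, 6.14, 10.61, 11.17]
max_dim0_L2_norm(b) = 29.99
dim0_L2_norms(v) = [11.37, 10.05, 8.84, 7.24]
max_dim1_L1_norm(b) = 44.32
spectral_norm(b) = 31.62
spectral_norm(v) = 15.68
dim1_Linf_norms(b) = [10.3, 13.18, 24.26, 16.25]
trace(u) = -2.56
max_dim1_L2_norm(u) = 3.18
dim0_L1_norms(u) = [4.16, 4.44, 7.64, 4.26]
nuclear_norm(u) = 9.98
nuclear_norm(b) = 61.60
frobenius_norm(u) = 5.78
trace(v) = -8.12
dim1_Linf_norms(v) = [6.79, 4.23, 7.01, 8.78]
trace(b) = 17.08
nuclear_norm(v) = 29.84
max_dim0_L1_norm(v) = 19.57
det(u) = 11.76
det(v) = -284.98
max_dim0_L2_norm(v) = 11.37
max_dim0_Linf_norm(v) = 8.78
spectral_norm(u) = 4.41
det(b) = -3347.46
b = v @ u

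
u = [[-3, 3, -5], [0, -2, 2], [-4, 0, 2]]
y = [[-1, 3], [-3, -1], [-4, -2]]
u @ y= [[14, -2], [-2, -2], [-4, -16]]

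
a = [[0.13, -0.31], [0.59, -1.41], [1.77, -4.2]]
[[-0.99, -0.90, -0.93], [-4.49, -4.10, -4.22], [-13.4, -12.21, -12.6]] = a@[[-1.66, 1.1, -1.28], [2.49, 3.37, 2.46]]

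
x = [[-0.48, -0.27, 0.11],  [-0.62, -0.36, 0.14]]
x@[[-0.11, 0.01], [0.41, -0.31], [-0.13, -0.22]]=[[-0.07, 0.05], [-0.10, 0.07]]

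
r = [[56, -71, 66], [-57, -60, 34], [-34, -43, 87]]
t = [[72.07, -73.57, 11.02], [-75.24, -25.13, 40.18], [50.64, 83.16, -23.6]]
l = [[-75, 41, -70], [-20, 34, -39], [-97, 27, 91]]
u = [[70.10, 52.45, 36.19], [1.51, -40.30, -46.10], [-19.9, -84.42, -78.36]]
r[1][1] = -60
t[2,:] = [50.64, 83.16, -23.6]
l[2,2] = 91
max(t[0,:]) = 72.07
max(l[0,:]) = 41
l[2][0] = -97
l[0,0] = -75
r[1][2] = 34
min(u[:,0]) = -19.9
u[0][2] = 36.19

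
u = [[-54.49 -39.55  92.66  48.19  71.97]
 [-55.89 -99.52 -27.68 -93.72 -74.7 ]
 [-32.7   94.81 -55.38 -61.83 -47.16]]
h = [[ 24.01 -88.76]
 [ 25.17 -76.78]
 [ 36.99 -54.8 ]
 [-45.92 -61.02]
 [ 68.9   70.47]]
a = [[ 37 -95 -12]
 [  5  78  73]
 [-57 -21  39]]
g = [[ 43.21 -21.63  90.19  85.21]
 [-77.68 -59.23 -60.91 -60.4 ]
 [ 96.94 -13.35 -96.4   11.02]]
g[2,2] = -96.4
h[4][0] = 68.9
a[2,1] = -21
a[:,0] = [37, 5, -57]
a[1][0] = 5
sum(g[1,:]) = -258.21999999999997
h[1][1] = -76.78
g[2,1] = -13.35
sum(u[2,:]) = -102.25999999999999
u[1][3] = -93.72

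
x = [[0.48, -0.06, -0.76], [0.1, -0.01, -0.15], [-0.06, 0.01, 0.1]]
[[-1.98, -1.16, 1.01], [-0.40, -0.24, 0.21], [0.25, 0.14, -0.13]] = x @ [[-1.80, -2.40, 1.92], [-1.71, -0.82, -2.44], [1.6, 0.07, 0.07]]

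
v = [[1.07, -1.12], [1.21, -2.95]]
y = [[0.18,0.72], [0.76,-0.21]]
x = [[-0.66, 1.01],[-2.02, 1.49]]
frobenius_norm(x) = 2.78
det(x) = 1.06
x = v @ y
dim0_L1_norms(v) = [2.28, 4.07]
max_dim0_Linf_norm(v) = 2.95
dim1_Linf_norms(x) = [1.01, 2.02]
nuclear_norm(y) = 1.53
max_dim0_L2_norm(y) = 0.78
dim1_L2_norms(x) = [1.21, 2.51]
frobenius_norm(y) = 1.08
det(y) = -0.58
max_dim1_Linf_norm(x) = 2.02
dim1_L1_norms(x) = [1.67, 3.51]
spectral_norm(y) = 0.79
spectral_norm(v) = 3.51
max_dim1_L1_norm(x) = 3.51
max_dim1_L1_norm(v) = 4.16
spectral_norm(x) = 2.76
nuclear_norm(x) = 3.14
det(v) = -1.80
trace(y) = -0.03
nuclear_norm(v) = 4.02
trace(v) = -1.88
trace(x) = 0.83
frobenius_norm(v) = 3.54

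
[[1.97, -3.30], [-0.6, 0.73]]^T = [[1.97,-0.60], [-3.30,0.73]]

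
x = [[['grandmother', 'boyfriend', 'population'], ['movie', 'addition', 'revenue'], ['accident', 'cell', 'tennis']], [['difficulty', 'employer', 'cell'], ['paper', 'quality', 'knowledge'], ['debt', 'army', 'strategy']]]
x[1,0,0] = 'difficulty'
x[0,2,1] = 'cell'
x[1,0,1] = 'employer'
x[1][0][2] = 'cell'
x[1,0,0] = 'difficulty'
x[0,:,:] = [['grandmother', 'boyfriend', 'population'], ['movie', 'addition', 'revenue'], ['accident', 'cell', 'tennis']]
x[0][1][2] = 'revenue'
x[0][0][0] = 'grandmother'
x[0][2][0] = 'accident'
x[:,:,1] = [['boyfriend', 'addition', 'cell'], ['employer', 'quality', 'army']]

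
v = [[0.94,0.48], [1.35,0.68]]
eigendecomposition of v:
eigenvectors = [[0.57,-0.45],[0.82,0.89]]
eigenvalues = [1.63, -0.01]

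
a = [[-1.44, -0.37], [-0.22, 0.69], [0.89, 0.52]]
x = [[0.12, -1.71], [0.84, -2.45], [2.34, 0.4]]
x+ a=[[-1.32, -2.08],[0.62, -1.76],[3.23, 0.92]]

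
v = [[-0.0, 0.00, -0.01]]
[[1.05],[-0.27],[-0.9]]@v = [[0.00, 0.0, -0.01], [0.00, 0.0, 0.0], [0.0, 0.0, 0.01]]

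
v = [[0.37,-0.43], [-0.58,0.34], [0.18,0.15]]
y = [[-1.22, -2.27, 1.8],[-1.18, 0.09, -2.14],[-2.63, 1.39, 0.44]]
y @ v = [[1.19, 0.02],[-0.87, 0.22],[-1.70, 1.67]]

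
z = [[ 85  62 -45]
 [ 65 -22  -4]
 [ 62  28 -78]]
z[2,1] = 28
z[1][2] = -4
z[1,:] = [65, -22, -4]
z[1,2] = -4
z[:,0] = [85, 65, 62]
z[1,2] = -4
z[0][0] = 85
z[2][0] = 62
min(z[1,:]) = -22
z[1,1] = -22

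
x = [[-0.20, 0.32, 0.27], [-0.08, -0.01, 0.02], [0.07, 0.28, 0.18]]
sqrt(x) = [[-0.03+0.44j, 0.43-0.34j, (0.33-0.31j)],[0.01+0.14j, (-0.1+0.07j), (-0.08-0.07j)],[-0.05-0.15j, (0.73-0.13j), (0.56+0.07j)]]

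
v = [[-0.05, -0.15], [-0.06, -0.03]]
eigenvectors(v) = [[-0.87, 0.82], [-0.49, -0.57]]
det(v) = -0.01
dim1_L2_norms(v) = [0.16, 0.07]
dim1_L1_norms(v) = [0.2, 0.09]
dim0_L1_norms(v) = [0.11, 0.18]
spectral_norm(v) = 0.17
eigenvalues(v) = [-0.14, 0.06]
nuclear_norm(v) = 0.21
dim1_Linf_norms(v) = [0.15, 0.06]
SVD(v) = [[-0.95,-0.31], [-0.31,0.95]] @ diag([0.16568308844260643, 0.04526714265468346]) @ [[0.4,0.92], [-0.92,0.4]]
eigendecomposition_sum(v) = [[-0.07, -0.11], [-0.04, -0.06]] + [[0.02, -0.04],  [-0.02, 0.03]]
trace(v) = -0.08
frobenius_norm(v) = 0.17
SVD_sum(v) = [[-0.06, -0.14], [-0.02, -0.05]] + [[0.01, -0.01], [-0.04, 0.02]]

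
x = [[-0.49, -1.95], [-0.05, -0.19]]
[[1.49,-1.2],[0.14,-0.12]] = x @ [[0.46,-0.37], [-0.88,0.71]]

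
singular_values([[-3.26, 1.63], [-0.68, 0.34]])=[3.72, 0.0]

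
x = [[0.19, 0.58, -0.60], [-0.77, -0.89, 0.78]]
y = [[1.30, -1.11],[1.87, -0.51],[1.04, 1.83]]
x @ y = [[0.71, -1.6],[-1.85, 2.74]]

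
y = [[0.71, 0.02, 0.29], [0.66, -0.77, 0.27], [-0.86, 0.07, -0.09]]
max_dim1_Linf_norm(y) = 0.86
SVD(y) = [[-0.49, 0.48, 0.73], [-0.66, -0.75, 0.05], [0.57, -0.46, 0.68]] @ diag([1.431414330765453, 0.6041779989594385, 0.16918025668693937]) @ [[-0.89,0.38,-0.26], [0.4,0.92,-0.03], [-0.22,0.13,0.97]]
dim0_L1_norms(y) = [2.23, 0.86, 0.65]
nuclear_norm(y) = 2.20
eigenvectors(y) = [[(-0+0j),  0.41+0.29j,  0.41-0.29j], [-1.00+0.00j,  (0.08+0.16j),  (0.08-0.16j)], [(0.09+0j),  -0.85+0.00j,  (-0.85-0j)]]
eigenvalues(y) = [(-0.79+0j), (0.32+0.29j), (0.32-0.29j)]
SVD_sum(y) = [[0.62, -0.26, 0.18], [0.84, -0.36, 0.25], [-0.72, 0.31, -0.21]] + [[0.12, 0.27, -0.01], [-0.18, -0.41, 0.02], [-0.11, -0.25, 0.01]] + [[-0.03, 0.02, 0.12], [-0.00, 0.0, 0.01], [-0.03, 0.02, 0.11]]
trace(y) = -0.15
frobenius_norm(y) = 1.56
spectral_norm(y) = 1.43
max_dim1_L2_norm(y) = 1.05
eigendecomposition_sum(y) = [[-0j, -0.00+0.00j, 0j],[0.42-0.00j, -0.78+0.00j, 0.13+0.00j],[(-0.04+0j), 0.07-0.00j, -0.01-0.00j]] + [[(0.35-0.07j), (0.01-0.01j), (0.14-0.16j)],[0.12+0.03j, (0.01-0j), 0.07-0.03j],[(-0.41+0.45j), (-0+0.03j), -0.04+0.36j]] + [[(0.35+0.07j), (0.01+0.01j), 0.14+0.16j],[0.12-0.03j, 0.01+0.00j, (0.07+0.03j)],[(-0.41-0.45j), -0.00-0.03j, (-0.04-0.36j)]]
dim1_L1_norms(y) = [1.02, 1.7, 1.02]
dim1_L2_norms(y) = [0.77, 1.05, 0.87]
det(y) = -0.15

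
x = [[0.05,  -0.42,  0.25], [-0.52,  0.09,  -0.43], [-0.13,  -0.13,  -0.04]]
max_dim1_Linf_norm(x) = 0.52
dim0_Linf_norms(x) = [0.52, 0.42, 0.43]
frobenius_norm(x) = 0.86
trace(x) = 0.10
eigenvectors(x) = [[-0.47, -0.65, -0.55],[-0.79, 0.76, 0.37],[-0.41, -0.02, 0.75]]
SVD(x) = [[-0.46, -0.82, -0.33], [0.88, -0.39, -0.27], [0.09, -0.41, 0.91]] @ diag([0.748760155043026, 0.42369101656936975, 0.006644749683637628]) @ [[-0.66, 0.35, -0.67],[0.51, 0.86, -0.05],[0.55, -0.37, -0.74]]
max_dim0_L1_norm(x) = 0.72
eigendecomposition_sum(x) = [[-0.16, -0.14, -0.05],[-0.27, -0.24, -0.08],[-0.14, -0.12, -0.04]] + [[0.21, -0.28, 0.29], [-0.25, 0.32, -0.34], [0.01, -0.01, 0.01]] + [[-0.0, -0.00, 0.01], [0.00, 0.00, -0.00], [0.0, 0.0, -0.01]]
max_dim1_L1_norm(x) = 1.04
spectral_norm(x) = 0.75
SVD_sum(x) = [[0.23, -0.12, 0.23], [-0.44, 0.23, -0.44], [-0.04, 0.02, -0.04]] + [[-0.18, -0.3, 0.02], [-0.08, -0.14, 0.01], [-0.09, -0.15, 0.01]] + [[-0.0, 0.00, 0.0], [-0.00, 0.0, 0.00], [0.00, -0.0, -0.0]]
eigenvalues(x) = [-0.44, 0.55, -0.01]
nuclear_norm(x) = 1.18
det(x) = 0.00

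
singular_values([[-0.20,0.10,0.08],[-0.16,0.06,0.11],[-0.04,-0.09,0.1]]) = [0.31, 0.14, 0.02]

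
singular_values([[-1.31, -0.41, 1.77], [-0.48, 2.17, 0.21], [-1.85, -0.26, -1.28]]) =[2.32, 2.23, 2.19]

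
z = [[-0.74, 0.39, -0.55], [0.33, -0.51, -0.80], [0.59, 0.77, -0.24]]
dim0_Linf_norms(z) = [0.74, 0.77, 0.8]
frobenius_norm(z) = 1.73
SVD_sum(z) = [[-0.02, 0.1, 0.07], [0.16, -0.74, -0.53], [-0.07, 0.30, 0.21]] + [[-0.83,  -0.01,  -0.25], [0.08,  0.0,  0.02], [0.48,  0.00,  0.14]] + [[0.11, 0.29, -0.38], [0.09, 0.23, -0.3], [0.18, 0.47, -0.60]]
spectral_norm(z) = 1.01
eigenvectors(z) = [[-0.81+0.00j,-0.02-0.42j,-0.02+0.42j], [(0.59+0j),0.02-0.57j,0.02+0.57j], [0.03+0.00j,(-0.71+0j),(-0.71-0j)]]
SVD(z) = [[0.13, -0.86, -0.49], [-0.92, 0.08, -0.39], [0.37, 0.50, -0.78]] @ diag([1.0059192866702344, 1.0024964981320799, 0.996457304623617]) @ [[-0.18,0.80,0.57],[0.96,0.01,0.29],[-0.23,-0.6,0.77]]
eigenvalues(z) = [(-1+0j), (-0.24+0.97j), (-0.24-0.97j)]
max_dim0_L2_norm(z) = 1.0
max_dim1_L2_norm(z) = 1.0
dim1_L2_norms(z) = [1.0, 1.0, 1.0]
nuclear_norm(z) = 3.00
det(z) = -1.00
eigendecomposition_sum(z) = [[-0.66+0.00j, 0.48-0.00j, 0.03+0.00j], [0.48-0.00j, (-0.35+0j), -0.02-0.00j], [0.02-0.00j, (-0.02+0j), (-0-0j)]] + [[(-0.04+0.17j),-0.04+0.23j,(-0.29-0.06j)], [-0.07+0.23j,-0.08+0.32j,-0.39-0.11j], [(0.28+0.08j),(0.39+0.09j),-0.12+0.49j]] + [[(-0.04-0.17j), (-0.04-0.23j), -0.29+0.06j], [(-0.07-0.23j), -0.08-0.32j, -0.39+0.11j], [0.28-0.08j, (0.39-0.09j), -0.12-0.49j]]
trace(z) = -1.49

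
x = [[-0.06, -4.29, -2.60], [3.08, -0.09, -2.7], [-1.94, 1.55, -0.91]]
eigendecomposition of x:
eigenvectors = [[0.06+0.63j, 0.06-0.63j, 0.67+0.00j], [(0.69+0j), (0.69-0j), (-0.03+0j)], [(-0.17-0.31j), -0.17+0.31j, (0.74+0j)]]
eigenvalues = [(0.84+4.05j), (0.84-4.05j), (-2.74+0j)]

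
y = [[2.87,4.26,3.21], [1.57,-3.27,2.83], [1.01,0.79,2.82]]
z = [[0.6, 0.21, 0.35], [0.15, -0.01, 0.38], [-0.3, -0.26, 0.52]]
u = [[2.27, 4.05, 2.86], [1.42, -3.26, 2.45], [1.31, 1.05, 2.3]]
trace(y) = 2.42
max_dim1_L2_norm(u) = 5.45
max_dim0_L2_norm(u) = 5.3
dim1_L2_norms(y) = [6.06, 4.6, 3.1]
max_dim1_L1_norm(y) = 10.34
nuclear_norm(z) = 1.50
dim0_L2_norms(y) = [3.42, 5.43, 5.12]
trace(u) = 1.31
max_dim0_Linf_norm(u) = 4.05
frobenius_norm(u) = 7.52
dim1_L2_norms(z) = [0.73, 0.41, 0.65]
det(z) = 0.00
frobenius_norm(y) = 8.21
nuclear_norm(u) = 10.75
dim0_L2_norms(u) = [2.98, 5.3, 4.41]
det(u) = -6.61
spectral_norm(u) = 6.04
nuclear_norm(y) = 12.20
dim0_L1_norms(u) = [5.0, 8.36, 7.61]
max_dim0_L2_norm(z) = 0.73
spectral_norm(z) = 0.80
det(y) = -24.98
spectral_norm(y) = 6.63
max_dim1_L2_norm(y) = 6.06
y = u + z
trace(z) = 1.11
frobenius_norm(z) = 1.06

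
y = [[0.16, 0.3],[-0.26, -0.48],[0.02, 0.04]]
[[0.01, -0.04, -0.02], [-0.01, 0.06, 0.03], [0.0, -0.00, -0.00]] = y @ [[-0.04, -0.0, 0.02], [0.04, -0.12, -0.08]]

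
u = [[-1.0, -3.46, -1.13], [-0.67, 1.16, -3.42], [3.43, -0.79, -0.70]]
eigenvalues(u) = [(-2.13+2.97j), (-2.13-2.97j), (3.71+0j)]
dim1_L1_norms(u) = [5.59, 5.25, 4.92]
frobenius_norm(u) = 6.37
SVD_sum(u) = [[-1.55, -1.58, -2.12], [-1.07, -1.09, -1.46], [0.43, 0.44, 0.58]] + [[1.03, -1.74, 0.55],[-1.07, 1.82, -0.57],[1.06, -1.79, 0.56]] + [[-0.47, -0.14, 0.45],[1.47, 0.43, -1.39],[1.94, 0.57, -1.85]]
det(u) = 49.62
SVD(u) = [[0.8, -0.56, -0.19],[0.55, 0.59, 0.59],[-0.22, -0.58, 0.78]] @ diag([3.8183599122428045, 3.715079812817324, 3.498100851172579]) @ [[-0.51, -0.52, -0.69],[-0.49, 0.83, -0.26],[0.71, 0.21, -0.67]]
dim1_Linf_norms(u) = [3.46, 3.42, 3.43]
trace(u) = -0.54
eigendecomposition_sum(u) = [[(-0.87+1.18j), (-1.11-0.04j), -0.95-1.15j],[(0.3+0.98j), (-0.49+0.61j), (-1.05+0.06j)],[1.31+0.45j, (0.28+1.02j), -0.77+1.19j]] + [[-0.87-1.18j,  -1.11+0.04j,  -0.95+1.15j],  [(0.3-0.98j),  -0.49-0.61j,  -1.05-0.06j],  [(1.31-0.45j),  (0.28-1.02j),  -0.77-1.19j]] + [[0.74+0.00j,-1.24+0.00j,(0.77-0j)], [-1.27-0.00j,2.13-0.00j,(-1.33+0j)], [0.80+0.00j,-1.35+0.00j,(0.84-0j)]]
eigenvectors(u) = [[(0.65+0j), 0.65-0.00j, -0.44+0.00j], [(0.27-0.36j), 0.27+0.36j, 0.76+0.00j], [(-0.18-0.59j), (-0.18+0.59j), (-0.48+0j)]]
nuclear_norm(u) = 11.03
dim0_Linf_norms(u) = [3.43, 3.46, 3.42]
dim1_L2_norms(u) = [3.77, 3.67, 3.59]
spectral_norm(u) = 3.82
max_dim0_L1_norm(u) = 5.41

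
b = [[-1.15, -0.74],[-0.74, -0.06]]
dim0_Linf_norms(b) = [1.15, 0.74]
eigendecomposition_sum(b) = [[-1.21, -0.61], [-0.61, -0.31]] + [[0.06, -0.13], [-0.13, 0.25]]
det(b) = -0.48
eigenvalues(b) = [-1.52, 0.31]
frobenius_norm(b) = 1.56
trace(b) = -1.21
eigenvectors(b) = [[-0.89,0.45], [-0.45,-0.89]]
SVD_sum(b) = [[-1.21, -0.61], [-0.61, -0.31]] + [[0.06, -0.13], [-0.13, 0.25]]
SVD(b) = [[-0.89, -0.45], [-0.45, 0.89]] @ diag([1.5240348197973783, 0.3140348197973786]) @ [[0.89, 0.45],[-0.45, 0.89]]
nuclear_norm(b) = 1.84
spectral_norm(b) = 1.52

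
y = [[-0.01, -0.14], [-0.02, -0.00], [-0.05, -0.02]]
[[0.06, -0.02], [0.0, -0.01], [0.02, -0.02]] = y@[[-0.23, 0.42], [-0.41, 0.11]]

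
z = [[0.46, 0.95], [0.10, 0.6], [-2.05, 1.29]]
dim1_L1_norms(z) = [1.41, 0.7, 3.34]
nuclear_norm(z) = 3.62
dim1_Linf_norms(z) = [0.95, 0.6, 2.05]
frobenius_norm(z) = 2.71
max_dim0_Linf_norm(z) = 2.05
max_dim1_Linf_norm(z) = 2.05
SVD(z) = [[0.07, -0.88], [0.11, -0.46], [0.99, 0.11]] @ diag([2.4391878401815226, 1.183664935828801]) @ [[-0.82,  0.58], [-0.58,  -0.82]]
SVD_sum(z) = [[-0.14, 0.10], [-0.22, 0.15], [-1.97, 1.40]] + [[0.6,0.85], [0.32,0.45], [-0.08,-0.11]]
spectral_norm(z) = 2.44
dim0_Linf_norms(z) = [2.05, 1.29]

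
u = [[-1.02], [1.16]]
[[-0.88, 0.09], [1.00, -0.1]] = u@[[0.86,-0.09]]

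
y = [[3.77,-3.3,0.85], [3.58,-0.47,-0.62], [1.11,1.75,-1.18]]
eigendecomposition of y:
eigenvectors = [[0.36+0.38j, 0.36-0.38j, 0.22+0.00j], [0.68+0.00j, (0.68-0j), 0.46+0.00j], [0.45-0.26j, 0.45+0.26j, 0.86+0.00j]]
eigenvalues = [(1.04+2.26j), (1.04-2.26j), (0.05+0j)]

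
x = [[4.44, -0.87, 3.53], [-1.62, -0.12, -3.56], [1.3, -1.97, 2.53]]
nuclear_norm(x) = 10.71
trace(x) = 6.85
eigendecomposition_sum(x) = [[3.57, -1.69, 4.36],[-1.83, 0.87, -2.24],[1.93, -0.92, 2.36]] + [[0.85, 0.63, -0.98], [0.34, 0.25, -0.39], [-0.57, -0.42, 0.65]] + [[0.02, 0.19, 0.14], [-0.13, -1.24, -0.94], [-0.07, -0.64, -0.48]]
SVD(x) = [[-0.76,-0.55,0.35], [0.50,-0.14,0.86], [-0.42,0.83,0.38]] @ diag([7.39797261993251, 1.728681704436323, 1.5802723434509744]) @ [[-0.64, 0.19, -0.74], [-0.65, -0.66, 0.39], [0.41, -0.73, -0.54]]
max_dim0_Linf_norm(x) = 4.44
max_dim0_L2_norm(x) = 5.62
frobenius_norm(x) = 7.76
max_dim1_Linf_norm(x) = 4.44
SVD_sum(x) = [[3.6, -1.09, 4.2], [-2.34, 0.71, -2.73], [1.98, -0.60, 2.3]] + [[0.61, 0.62, -0.37], [0.16, 0.16, -0.10], [-0.93, -0.94, 0.55]] + [[0.23, -0.40, -0.30],[0.56, -0.99, -0.74],[0.25, -0.44, -0.33]]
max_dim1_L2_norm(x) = 5.74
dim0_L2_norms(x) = [4.9, 2.16, 5.62]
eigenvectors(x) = [[-0.8, 0.79, -0.14], [0.41, 0.31, 0.88], [-0.43, -0.53, 0.45]]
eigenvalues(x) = [6.8, 1.75, -1.7]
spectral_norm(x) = 7.40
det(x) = -20.21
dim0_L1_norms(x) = [7.36, 2.96, 9.62]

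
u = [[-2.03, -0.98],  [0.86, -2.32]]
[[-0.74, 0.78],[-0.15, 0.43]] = u@[[0.28, -0.25], [0.17, -0.28]]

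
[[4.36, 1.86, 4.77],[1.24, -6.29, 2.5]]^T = [[4.36, 1.24], [1.86, -6.29], [4.77, 2.5]]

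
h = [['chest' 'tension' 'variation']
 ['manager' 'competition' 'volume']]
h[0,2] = 'variation'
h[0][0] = 'chest'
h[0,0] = 'chest'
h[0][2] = 'variation'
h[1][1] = 'competition'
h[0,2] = 'variation'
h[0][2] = 'variation'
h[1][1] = 'competition'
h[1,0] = 'manager'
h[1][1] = 'competition'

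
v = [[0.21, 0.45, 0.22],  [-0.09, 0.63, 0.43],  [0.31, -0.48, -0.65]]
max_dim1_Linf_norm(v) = 0.65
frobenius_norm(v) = 1.28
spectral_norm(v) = 1.21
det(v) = -0.04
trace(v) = 0.19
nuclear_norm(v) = 1.70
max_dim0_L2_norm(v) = 0.91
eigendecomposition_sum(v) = [[-0.01, 0.02, 0.04], [-0.09, 0.14, 0.24], [0.23, -0.35, -0.61]] + [[0.15, -0.23, -0.08],[-0.05, 0.08, 0.03],[0.08, -0.13, -0.05]] + [[0.08, 0.66, 0.26],  [0.05, 0.41, 0.16],  [0.0, 0.01, 0.0]]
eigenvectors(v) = [[0.06, 0.83, 0.85], [0.36, -0.29, 0.53], [-0.93, 0.48, 0.01]]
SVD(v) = [[0.37, -0.77, -0.52], [0.63, -0.2, 0.75], [-0.69, -0.60, 0.41]] @ diag([1.2100900945171265, 0.4024720843387914, 0.08716756552480205]) @ [[-0.16, 0.74, 0.66], [-0.82, -0.47, 0.33], [-0.55, 0.49, -0.68]]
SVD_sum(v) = [[-0.07, 0.33, 0.29], [-0.12, 0.56, 0.5], [0.13, -0.61, -0.55]] + [[0.26, 0.15, -0.1], [0.07, 0.04, -0.03], [0.20, 0.11, -0.08]] + [[0.02, -0.02, 0.03], [-0.04, 0.03, -0.04], [-0.02, 0.02, -0.02]]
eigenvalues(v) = [-0.48, 0.18, 0.49]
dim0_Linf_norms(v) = [0.31, 0.63, 0.65]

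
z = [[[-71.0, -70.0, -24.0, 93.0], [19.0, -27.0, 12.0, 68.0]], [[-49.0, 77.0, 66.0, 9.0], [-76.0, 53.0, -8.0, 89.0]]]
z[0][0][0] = -71.0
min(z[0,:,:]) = -71.0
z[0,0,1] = -70.0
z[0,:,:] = [[-71.0, -70.0, -24.0, 93.0], [19.0, -27.0, 12.0, 68.0]]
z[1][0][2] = 66.0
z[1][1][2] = -8.0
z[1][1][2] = -8.0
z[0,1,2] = 12.0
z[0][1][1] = -27.0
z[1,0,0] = -49.0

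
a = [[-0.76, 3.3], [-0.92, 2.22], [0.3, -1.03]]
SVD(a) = [[-0.79, 0.58], [-0.56, -0.82], [0.25, 0.00]] @ diag([4.2763457415767965, 0.3258329303462315]) @ [[0.28, -0.96],  [0.96, 0.28]]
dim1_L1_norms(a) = [4.06, 3.14, 1.33]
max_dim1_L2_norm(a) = 3.39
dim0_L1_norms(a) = [1.98, 6.55]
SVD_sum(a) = [[-0.94, 3.25], [-0.66, 2.29], [0.3, -1.03]] + [[0.18, 0.05], [-0.26, -0.07], [0.00, 0.0]]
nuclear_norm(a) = 4.60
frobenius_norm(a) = 4.29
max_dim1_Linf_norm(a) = 3.3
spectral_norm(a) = 4.28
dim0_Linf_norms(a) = [0.92, 3.3]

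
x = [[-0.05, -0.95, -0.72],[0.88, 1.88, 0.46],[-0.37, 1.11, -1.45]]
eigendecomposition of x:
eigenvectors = [[(0.72+0j), (0.72-0j), 0.29+0.00j], [-0.59-0.03j, -0.59+0.03j, -0.19+0.00j], [(-0.36-0.01j), (-0.36+0.01j), 0.94+0.00j]]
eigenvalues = [(1.08+0.04j), (1.08-0.04j), (-1.78+0j)]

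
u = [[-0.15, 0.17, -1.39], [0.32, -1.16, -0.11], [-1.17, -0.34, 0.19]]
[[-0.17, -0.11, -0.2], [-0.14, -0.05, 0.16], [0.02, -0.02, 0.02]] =u @ [[-0.02, 0.02, 0.04], [0.10, 0.04, -0.14], [0.14, 0.08, 0.12]]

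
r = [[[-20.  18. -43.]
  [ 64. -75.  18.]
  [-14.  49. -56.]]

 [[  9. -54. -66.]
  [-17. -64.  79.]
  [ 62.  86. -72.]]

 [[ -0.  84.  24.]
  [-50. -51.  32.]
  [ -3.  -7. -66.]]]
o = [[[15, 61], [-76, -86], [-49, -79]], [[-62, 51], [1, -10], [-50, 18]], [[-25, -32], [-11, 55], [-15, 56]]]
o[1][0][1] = 51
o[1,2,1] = 18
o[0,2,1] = -79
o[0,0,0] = 15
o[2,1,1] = 55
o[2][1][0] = -11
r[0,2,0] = -14.0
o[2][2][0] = -15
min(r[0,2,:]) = -56.0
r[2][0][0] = -0.0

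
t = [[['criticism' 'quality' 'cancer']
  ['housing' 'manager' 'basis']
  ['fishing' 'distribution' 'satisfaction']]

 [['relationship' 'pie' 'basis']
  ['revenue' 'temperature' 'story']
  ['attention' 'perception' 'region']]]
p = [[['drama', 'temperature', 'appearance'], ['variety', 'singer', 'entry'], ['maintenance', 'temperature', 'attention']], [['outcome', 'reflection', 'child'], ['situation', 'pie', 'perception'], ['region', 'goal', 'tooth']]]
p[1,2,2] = 'tooth'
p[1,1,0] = 'situation'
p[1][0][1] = 'reflection'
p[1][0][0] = 'outcome'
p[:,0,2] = ['appearance', 'child']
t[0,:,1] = ['quality', 'manager', 'distribution']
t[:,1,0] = ['housing', 'revenue']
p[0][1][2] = 'entry'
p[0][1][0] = 'variety'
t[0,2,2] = 'satisfaction'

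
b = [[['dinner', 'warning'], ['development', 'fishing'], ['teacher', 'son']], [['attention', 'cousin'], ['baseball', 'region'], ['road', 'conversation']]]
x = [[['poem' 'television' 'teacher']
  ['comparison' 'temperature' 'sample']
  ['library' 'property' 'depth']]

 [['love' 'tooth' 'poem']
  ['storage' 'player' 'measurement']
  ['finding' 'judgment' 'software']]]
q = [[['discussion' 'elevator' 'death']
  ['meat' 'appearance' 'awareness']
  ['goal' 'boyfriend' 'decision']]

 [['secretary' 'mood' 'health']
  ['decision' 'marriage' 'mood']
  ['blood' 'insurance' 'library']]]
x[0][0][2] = 'teacher'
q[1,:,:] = [['secretary', 'mood', 'health'], ['decision', 'marriage', 'mood'], ['blood', 'insurance', 'library']]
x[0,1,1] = 'temperature'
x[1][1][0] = 'storage'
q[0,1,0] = 'meat'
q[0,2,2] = 'decision'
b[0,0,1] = 'warning'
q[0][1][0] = 'meat'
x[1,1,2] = 'measurement'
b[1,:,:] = [['attention', 'cousin'], ['baseball', 'region'], ['road', 'conversation']]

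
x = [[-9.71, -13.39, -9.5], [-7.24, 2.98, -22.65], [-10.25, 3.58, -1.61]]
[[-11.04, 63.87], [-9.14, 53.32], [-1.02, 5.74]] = x @[[0.18, -1.02],[0.41, -2.37],[0.40, -2.34]]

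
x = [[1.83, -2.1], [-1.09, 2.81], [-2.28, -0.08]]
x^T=[[1.83, -1.09, -2.28],[-2.1, 2.81, -0.08]]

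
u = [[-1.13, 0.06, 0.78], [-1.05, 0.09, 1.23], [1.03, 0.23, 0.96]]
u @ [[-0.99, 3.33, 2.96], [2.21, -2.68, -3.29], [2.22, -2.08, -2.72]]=[[2.98, -5.55, -5.66], [3.97, -6.3, -6.75], [1.62, 0.82, -0.32]]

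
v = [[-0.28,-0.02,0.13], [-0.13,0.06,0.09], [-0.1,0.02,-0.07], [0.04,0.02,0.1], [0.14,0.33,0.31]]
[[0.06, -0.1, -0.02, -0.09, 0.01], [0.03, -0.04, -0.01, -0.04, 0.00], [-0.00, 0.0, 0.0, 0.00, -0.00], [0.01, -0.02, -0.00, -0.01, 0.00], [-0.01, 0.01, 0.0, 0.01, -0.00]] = v @ [[-0.13, 0.2, 0.04, 0.18, -0.02], [-0.13, 0.2, 0.04, 0.18, -0.02], [0.18, -0.28, -0.05, -0.25, 0.03]]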